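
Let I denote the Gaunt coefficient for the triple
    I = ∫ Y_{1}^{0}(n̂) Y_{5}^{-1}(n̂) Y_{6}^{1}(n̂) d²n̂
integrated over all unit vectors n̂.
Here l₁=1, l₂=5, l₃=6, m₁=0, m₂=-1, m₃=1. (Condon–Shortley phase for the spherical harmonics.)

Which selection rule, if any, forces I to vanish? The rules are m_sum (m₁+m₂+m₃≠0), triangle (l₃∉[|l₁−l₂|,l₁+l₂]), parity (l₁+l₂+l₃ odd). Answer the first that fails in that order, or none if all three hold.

none

m₁+m₂+m₃ = 0 − 1 + 1 = 0  ✓
triangle: |1−5|=4 ≤ l₃=6 ≤ 1+5=6  ✓
parity: l₁+l₂+l₃ = 12 is even  ✓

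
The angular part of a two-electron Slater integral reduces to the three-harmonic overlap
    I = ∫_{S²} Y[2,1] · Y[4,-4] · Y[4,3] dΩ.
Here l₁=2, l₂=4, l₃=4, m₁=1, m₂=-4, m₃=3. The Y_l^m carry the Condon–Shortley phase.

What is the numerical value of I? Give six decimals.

Checks pass: Σm=0; 10 even; l₃=4∈[2,6].
(2·2+1)(2·4+1)(2·4+1) = 405
Δ: 2! 2! 6! / 11! → 1/13860
sum: t=0:+1/192 t=1:−1/36 t=2:+1/192 = -5/288
3j²(2 4 4; 0 0 0) = Δ·Π!·Σ² = 20/693  (sign -1)
sum: t=0:+1/1440 = 1/1440
3j²(2 4 4; 1 -4 3) = Δ·Π!·Σ² = 7/165  (sign -1)
combine: 4πI² = 405·20/693·7/165 = 60/121
take √, sign +1: I = 0.19864517

0.198645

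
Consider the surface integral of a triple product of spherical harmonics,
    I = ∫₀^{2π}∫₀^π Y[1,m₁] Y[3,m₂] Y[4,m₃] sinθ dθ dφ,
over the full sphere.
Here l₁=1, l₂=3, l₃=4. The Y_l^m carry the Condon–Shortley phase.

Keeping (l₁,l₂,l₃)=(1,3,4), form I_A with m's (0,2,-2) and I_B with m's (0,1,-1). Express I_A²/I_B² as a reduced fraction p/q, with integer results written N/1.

4/5

Shared (l₁,l₂,l₃)=(1,3,4): N and (l;000)² cancel in I_A²/I_B².
A: Δ = 0!·2!·6!/9! = 1/252; Racah Σ t=0..0: t=0:+1/120 = 1/120; ⇒ 3j(1 3 4; 0 2 -2)² = 1/21, sgn +1
B: Δ = 0!·2!·6!/9! = 1/252; Racah Σ t=0..0: t=0:+1/48 = 1/48; ⇒ 3j(1 3 4; 0 1 -1)² = 5/84, sgn -1
I_A²/I_B² = (1/21)/(5/84) = 4/5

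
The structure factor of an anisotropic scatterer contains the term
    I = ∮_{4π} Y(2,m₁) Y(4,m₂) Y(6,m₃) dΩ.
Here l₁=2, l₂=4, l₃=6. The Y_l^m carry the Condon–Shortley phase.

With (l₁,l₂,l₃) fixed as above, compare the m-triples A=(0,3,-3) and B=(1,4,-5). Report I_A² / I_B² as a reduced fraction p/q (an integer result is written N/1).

Shared (l₁,l₂,l₃)=(2,4,6): N and (l;000)² cancel in I_A²/I_B².
A: Δ = 0!·4!·8!/13! = 1/6435; Racah Σ t=0..0: t=0:+1/20160 = 1/20160; ⇒ 3j(2 4 6; 0 3 -3)² = 12/715, sgn -1
B: Δ = 0!·4!·8!/13! = 1/6435; Racah Σ t=0..0: t=0:+1/241920 = 1/241920; ⇒ 3j(2 4 6; 1 4 -5)² = 1/39, sgn -1
I_A²/I_B² = (12/715)/(1/39) = 36/55

36/55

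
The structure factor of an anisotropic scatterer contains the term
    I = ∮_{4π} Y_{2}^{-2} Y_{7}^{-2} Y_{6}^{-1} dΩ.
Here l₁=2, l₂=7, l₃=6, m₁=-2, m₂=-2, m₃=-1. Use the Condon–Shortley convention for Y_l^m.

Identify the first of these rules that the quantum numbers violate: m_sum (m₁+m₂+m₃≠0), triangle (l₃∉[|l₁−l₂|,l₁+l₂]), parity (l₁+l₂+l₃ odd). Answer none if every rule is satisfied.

Σmᵢ = -5  ✗
l₃∈[|l₁−l₂|,l₁+l₂]=[5,9], have l₃=6
Σlᵢ = 15 ⇒ odd

m_sum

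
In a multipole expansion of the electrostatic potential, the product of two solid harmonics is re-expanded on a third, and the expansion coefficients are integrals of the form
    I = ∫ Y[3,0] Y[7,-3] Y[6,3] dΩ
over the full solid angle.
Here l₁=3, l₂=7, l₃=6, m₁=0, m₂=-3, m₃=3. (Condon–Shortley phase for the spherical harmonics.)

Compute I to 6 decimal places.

Checks pass: Σm=0; 16 even; l₃=6∈[4,10].
(2·3+1)(2·7+1)(2·6+1) = 1365
Δ: 4! 2! 10! / 17! → 1/2042040
sum: t=1:−1/207360 t=2:+1/57600 t=3:−1/207360 = 1/129600
3j²(3 7 6; 0 0 0) = Δ·Π!·Σ² = 168/12155  (sign +1)
sum: t=1:−1/362880 t=2:+1/322560 t=3:−1/4354560 = 1/8709120
3j²(3 7 6; 0 -3 3) = Δ·Π!·Σ² = 3/68068  (sign -1)
combine: 4πI² = 1365·168/12155·3/68068 = 378/454597
take √, sign -1: I = -0.00813444

-0.008134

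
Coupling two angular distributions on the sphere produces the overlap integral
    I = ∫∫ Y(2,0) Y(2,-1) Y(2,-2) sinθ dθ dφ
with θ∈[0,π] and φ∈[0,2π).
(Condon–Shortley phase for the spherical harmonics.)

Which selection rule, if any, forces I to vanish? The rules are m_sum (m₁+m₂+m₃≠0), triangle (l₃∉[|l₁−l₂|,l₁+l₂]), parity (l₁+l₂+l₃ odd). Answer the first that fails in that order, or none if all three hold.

Σmᵢ = -3  ✗
l₃∈[|l₁−l₂|,l₁+l₂]=[0,4], have l₃=2
Σlᵢ = 6 ⇒ even

m_sum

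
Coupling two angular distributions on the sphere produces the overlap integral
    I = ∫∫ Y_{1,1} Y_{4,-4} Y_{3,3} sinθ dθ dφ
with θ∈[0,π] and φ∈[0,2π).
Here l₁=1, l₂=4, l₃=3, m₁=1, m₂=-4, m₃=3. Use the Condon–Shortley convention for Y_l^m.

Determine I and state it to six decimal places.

m-sum 0 ✓  L=8 even ✓  3≤3≤5 ✓
Π(2lᵢ+1) = 3×9×7 = 189
triangle coeff Δ(1,4,3) = 1/252
Σ_t [1,1]: t=1:−1/36 = -1/36
(3j)²=4/63 [(1 4 3; 0 0 0)], sign=+1
Σ_t [0,0]: t=0:+1/1440 = 1/1440
(3j)²=1/9 [(1 4 3; 1 -4 3)], sign=+1
⇒ 4πI² = 4/3
I = (+1)√(4/3/(4π)) = 0.32573501

0.325735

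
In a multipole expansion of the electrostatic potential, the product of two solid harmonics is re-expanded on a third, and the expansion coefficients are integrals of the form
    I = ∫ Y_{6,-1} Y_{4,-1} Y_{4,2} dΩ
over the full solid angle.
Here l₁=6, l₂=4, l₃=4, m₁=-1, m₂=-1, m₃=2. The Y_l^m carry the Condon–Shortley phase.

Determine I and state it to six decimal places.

Rules hold: Σm=0, L=14 even, 2≤4≤10.
N = 13·9·9 = 1053
Δ = 6!·6!·2!/15! = 1/1261260
Racah Σ t=2..4: t=2:+1/4608 t=3:−1/1296 t=4:+1/4608 = -7/20736
⇒ 3j(6 4 4; 0 0 0)² = 20/1287, sgn -1
Racah Σ t=1..3: t=1:−1/172800 t=2:+1/5760 t=3:−1/3456 = -7/57600
⇒ 3j(6 4 4; -1 -1 2)² = 21/2860, sgn -1
4πI² = N·(3j₀)²·(3jₘ)² = 189/1573
I = +1·√(0.120153/4π) = 0.09778261

0.097783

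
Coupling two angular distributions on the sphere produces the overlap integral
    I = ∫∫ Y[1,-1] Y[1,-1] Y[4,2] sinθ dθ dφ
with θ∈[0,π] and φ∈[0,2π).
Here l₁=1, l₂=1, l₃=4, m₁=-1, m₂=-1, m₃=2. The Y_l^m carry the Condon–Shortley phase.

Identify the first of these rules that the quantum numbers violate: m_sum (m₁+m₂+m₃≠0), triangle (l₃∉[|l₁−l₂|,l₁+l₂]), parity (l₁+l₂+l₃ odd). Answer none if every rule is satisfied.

triangle

azimuthal sum: -1 − 1 + 2 = 0  ✓
0 ≤ 4 ≤ 2 (triangle on l)  ✗
L = 1 + 1 + 4 = 6 (even)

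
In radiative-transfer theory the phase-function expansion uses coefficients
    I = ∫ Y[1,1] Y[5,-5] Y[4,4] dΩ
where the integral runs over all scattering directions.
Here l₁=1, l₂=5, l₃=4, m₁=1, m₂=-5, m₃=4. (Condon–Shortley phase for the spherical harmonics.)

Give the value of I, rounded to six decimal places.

Checks pass: Σm=0; 10 even; l₃=4∈[4,6].
(2·1+1)(2·5+1)(2·4+1) = 297
Δ: 2! 0! 8! / 11! → 1/495
sum: t=1:−1/576 = -1/576
3j²(1 5 4; 0 0 0) = Δ·Π!·Σ² = 5/99  (sign -1)
sum: t=0:+1/80640 = 1/80640
3j²(1 5 4; 1 -5 4) = Δ·Π!·Σ² = 1/11  (sign +1)
combine: 4πI² = 297·5/99·1/11 = 15/11
take √, sign -1: I = -0.32941575

-0.329416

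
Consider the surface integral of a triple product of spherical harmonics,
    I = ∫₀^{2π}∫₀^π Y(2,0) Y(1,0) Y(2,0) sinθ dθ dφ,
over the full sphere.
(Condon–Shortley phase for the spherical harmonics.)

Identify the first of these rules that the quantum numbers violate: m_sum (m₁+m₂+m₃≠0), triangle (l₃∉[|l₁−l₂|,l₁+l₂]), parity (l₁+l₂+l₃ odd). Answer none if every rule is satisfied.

m₁+m₂+m₃ = 0 + 0 + 0 = 0  ✓
triangle: |2−1|=1 ≤ l₃=2 ≤ 2+1=3  ✓
parity: l₁+l₂+l₃ = 5 is odd  ✗

parity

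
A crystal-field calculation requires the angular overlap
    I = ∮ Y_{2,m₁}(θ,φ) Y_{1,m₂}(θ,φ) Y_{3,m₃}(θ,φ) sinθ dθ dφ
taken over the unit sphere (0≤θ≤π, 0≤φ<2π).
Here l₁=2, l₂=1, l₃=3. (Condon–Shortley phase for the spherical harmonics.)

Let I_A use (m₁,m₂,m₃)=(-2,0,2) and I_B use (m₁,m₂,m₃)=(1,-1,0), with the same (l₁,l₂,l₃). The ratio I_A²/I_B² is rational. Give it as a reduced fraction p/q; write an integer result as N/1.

5/3

Same 2,1,3: normalisation and zero-m 3j drop out of the ratio.
A: Δ: 0! 4! 2! / 7! → 1/105; sum: t=0:+1/24 = 1/24; 3j²(2 1 3; -2 0 2) = Δ·Π!·Σ² = 1/21  (sign -1)
B: Δ: 0! 4! 2! / 7! → 1/105; sum: t=0:+1/12 = 1/12; 3j²(2 1 3; 1 -1 0) = Δ·Π!·Σ² = 1/35  (sign -1)
I_A²/I_B² = (1/21)/(1/35) = 5/3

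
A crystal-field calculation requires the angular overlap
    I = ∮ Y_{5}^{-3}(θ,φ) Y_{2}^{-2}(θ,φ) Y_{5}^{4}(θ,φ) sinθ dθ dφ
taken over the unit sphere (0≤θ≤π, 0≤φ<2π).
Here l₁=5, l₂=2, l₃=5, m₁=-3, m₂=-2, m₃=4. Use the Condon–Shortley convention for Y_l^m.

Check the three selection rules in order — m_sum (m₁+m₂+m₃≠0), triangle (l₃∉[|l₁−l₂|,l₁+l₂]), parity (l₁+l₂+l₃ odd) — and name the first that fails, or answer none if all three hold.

azimuthal sum: -3 − 2 + 4 = -1  ✗
3 ≤ 5 ≤ 7 (triangle on l)
L = 5 + 2 + 5 = 12 (even)

m_sum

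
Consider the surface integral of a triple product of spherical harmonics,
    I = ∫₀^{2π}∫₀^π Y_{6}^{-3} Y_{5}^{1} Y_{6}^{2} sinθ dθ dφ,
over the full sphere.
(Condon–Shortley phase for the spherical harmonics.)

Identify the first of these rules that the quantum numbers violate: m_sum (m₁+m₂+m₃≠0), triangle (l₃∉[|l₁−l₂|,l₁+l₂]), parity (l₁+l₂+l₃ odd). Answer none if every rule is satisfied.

Σmᵢ = 0  ✓
l₃∈[|l₁−l₂|,l₁+l₂]=[1,11], have l₃=6  ✓
Σlᵢ = 17 ⇒ odd  ✗

parity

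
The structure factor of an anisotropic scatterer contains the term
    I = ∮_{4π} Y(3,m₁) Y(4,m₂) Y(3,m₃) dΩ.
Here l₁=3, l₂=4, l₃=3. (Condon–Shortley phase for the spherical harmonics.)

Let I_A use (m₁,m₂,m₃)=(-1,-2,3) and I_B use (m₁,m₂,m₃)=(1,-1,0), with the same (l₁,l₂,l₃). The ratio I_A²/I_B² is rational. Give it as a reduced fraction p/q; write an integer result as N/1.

Shared (l₁,l₂,l₃)=(3,4,3): N and (l;000)² cancel in I_A²/I_B².
A: Δ = 4!·2!·4!/11! = 1/34650; Racah Σ t=2..2: t=2:+1/192 = 1/192; ⇒ 3j(3 4 3; -1 -2 3)² = 3/77, sgn +1
B: Δ = 4!·2!·4!/11! = 1/34650; Racah Σ t=0..2: t=0:+1/288 t=1:−1/24 t=2:+1/48 = -5/288; ⇒ 3j(3 4 3; 1 -1 0)² = 5/462, sgn +1
I_A²/I_B² = (3/77)/(5/462) = 18/5

18/5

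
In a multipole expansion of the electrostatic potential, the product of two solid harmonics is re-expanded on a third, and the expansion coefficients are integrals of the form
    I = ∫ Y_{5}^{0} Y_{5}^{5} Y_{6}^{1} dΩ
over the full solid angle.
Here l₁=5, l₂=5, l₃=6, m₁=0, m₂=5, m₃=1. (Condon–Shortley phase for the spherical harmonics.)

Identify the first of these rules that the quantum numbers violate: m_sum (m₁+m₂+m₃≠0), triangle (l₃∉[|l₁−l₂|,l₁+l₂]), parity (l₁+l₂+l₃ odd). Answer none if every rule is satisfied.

Σmᵢ = 6  ✗
l₃∈[|l₁−l₂|,l₁+l₂]=[0,10], have l₃=6
Σlᵢ = 16 ⇒ even

m_sum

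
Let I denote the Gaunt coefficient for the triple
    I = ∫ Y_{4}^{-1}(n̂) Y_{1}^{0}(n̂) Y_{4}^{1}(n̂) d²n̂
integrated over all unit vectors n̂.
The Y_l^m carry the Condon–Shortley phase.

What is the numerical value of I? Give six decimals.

0.000000

l₁+l₂+l₃=9 is odd: 3j(l;000)=0 ⇒ I=0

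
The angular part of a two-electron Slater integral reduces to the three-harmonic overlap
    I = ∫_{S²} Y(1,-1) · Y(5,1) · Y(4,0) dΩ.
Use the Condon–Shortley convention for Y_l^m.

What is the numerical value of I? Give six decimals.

-0.190188

m-sum 0 ✓  L=10 even ✓  4≤4≤6 ✓
Π(2lᵢ+1) = 3×11×9 = 297
triangle coeff Δ(1,5,4) = 1/495
Σ_t [1,1]: t=1:−1/576 = -1/576
(3j)²=5/99 [(1 5 4; 0 0 0)], sign=-1
Σ_t [2,2]: t=2:+1/1152 = 1/1152
(3j)²=1/33 [(1 5 4; -1 1 0)], sign=+1
⇒ 4πI² = 5/11
I = (-1)√(5/11/(4π)) = -0.19018827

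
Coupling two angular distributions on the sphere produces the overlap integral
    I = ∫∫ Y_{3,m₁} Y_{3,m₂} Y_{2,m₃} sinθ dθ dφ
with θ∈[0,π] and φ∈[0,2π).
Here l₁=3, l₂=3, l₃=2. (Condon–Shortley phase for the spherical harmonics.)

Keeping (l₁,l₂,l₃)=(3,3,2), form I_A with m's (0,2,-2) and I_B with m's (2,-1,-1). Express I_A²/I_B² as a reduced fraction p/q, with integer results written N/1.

4/3

Same 3,3,2: normalisation and zero-m 3j drop out of the ratio.
A: Δ: 4! 2! 2! / 9! → 1/3780; sum: t=3:−1/24 = -1/24; 3j²(3 3 2; 0 2 -2) = Δ·Π!·Σ² = 1/21  (sign -1)
B: Δ: 4! 2! 2! / 9! → 1/3780; sum: t=0:+1/48 t=1:−1/12 = -1/16; 3j²(3 3 2; 2 -1 -1) = Δ·Π!·Σ² = 1/28  (sign +1)
I_A²/I_B² = (1/21)/(1/28) = 4/3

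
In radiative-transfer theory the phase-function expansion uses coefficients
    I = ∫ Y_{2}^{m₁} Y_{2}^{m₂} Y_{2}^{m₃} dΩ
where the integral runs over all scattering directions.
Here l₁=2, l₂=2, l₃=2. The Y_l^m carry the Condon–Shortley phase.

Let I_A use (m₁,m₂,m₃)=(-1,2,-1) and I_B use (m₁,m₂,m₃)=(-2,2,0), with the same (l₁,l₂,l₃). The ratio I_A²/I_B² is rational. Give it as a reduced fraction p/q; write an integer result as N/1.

3/2

Same 2,2,2: normalisation and zero-m 3j drop out of the ratio.
A: Δ: 2! 2! 2! / 7! → 1/630; sum: t=2:+1/4 = 1/4; 3j²(2 2 2; -1 2 -1) = Δ·Π!·Σ² = 3/35  (sign -1)
B: Δ: 2! 2! 2! / 7! → 1/630; sum: t=2:+1/8 = 1/8; 3j²(2 2 2; -2 2 0) = Δ·Π!·Σ² = 2/35  (sign +1)
I_A²/I_B² = (3/35)/(2/35) = 3/2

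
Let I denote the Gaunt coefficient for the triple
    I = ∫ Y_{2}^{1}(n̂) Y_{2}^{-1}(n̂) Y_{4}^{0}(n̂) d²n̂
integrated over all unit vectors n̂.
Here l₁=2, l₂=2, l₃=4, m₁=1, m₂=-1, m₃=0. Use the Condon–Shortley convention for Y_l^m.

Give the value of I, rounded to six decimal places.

m-sum 0 ✓  L=8 even ✓  0≤4≤4 ✓
Π(2lᵢ+1) = 5×5×9 = 225
triangle coeff Δ(2,2,4) = 1/630
Σ_t [0,0]: t=0:+1/16 = 1/16
(3j)²=2/35 [(2 2 4; 0 0 0)], sign=+1
Σ_t [0,0]: t=0:+1/36 = 1/36
(3j)²=8/315 [(2 2 4; 1 -1 0)], sign=+1
⇒ 4πI² = 16/49
I = (+1)√(16/49/(4π)) = 0.16119702

0.161197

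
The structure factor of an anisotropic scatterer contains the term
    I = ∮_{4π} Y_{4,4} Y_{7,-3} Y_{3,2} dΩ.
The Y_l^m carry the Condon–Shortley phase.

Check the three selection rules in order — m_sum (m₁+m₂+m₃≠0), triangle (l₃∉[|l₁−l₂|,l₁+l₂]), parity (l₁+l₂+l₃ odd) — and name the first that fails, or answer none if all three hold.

m₁+m₂+m₃ = 4 − 3 + 2 = 3  ✗
triangle: |4−7|=3 ≤ l₃=3 ≤ 4+7=11
parity: l₁+l₂+l₃ = 14 is even

m_sum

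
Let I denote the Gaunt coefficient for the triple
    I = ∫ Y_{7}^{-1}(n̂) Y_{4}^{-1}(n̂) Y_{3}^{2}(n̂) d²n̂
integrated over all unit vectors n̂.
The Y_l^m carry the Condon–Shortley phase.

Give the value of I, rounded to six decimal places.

m-sum 0 ✓  L=14 even ✓  3≤3≤11 ✓
Π(2lᵢ+1) = 15×9×7 = 945
triangle coeff Δ(7,4,3) = 1/45045
Σ_t [4,4]: t=4:+1/20736 = 1/20736
(3j)²=35/1287 [(7 4 3; 0 0 0)], sign=-1
Σ_t [3,3]: t=3:−1/86400 = -1/86400
(3j)²=16/2145 [(7 4 3; -1 -1 2)], sign=+1
⇒ 4πI² = 3920/20449
I = (-1)√(3920/20449/(4π)) = -0.12350998

-0.123510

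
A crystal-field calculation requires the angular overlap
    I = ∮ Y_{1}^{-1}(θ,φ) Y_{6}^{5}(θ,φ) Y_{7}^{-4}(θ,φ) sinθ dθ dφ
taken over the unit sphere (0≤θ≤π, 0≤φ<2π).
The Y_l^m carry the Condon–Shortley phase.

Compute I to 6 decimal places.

0.060604

Checks pass: Σm=0; 14 even; l₃=7∈[5,7].
(2·1+1)(2·6+1)(2·7+1) = 585
Δ: 0! 2! 12! / 15! → 1/1365
sum: t=0:+1/518400 = 1/518400
3j²(1 6 7; 0 0 0) = Δ·Π!·Σ² = 7/195  (sign -1)
sum: t=0:+1/79833600 = 1/79833600
3j²(1 6 7; -1 5 -4) = Δ·Π!·Σ² = 1/455  (sign -1)
combine: 4πI² = 585·7/195·1/455 = 3/65
take √, sign +1: I = 0.06060368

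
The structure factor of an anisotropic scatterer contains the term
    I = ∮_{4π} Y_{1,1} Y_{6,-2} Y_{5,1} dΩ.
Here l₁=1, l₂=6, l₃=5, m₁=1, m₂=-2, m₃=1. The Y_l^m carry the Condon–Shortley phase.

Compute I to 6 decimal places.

Rules hold: Σm=0, L=12 even, 5≤5≤7.
N = 3·13·11 = 429
Δ = 2!·0!·10!/13! = 1/858
Racah Σ t=1..1: t=1:−1/14400 = -1/14400
⇒ 3j(1 6 5; 0 0 0)² = 6/143, sgn +1
Racah Σ t=0..0: t=0:+1/34560 = 1/34560
⇒ 3j(1 6 5; 1 -2 1)² = 14/429, sgn +1
4πI² = N·(3j₀)²·(3jₘ)² = 84/143
I = +1·√(0.587413/4π) = 0.21620548

0.216205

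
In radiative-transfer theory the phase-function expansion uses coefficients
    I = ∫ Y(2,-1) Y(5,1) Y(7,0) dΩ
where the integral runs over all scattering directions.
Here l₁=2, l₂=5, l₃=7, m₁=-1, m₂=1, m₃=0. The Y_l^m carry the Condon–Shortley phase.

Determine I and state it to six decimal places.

0.177378

m-sum 0 ✓  L=14 even ✓  3≤7≤7 ✓
Π(2lᵢ+1) = 5×11×15 = 825
triangle coeff Δ(2,5,7) = 1/15015
Σ_t [0,0]: t=0:+1/57600 = 1/57600
(3j)²=21/715 [(2 5 7; 0 0 0)], sign=-1
Σ_t [0,0]: t=0:+1/103680 = 1/103680
(3j)²=7/429 [(2 5 7; -1 1 0)], sign=-1
⇒ 4πI² = 735/1859
I = (+1)√(735/1859/(4π)) = 0.17737771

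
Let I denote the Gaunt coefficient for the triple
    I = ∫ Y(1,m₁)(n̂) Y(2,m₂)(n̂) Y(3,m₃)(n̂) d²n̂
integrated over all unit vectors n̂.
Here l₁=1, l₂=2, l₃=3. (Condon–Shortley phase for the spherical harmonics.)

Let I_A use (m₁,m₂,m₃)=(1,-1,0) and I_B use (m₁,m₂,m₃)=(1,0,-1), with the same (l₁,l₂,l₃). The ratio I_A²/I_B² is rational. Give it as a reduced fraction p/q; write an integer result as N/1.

1/2

Shared (l₁,l₂,l₃)=(1,2,3): N and (l;000)² cancel in I_A²/I_B².
A: Δ = 0!·2!·4!/7! = 1/105; Racah Σ t=0..0: t=0:+1/12 = 1/12; ⇒ 3j(1 2 3; 1 -1 0)² = 1/35, sgn -1
B: Δ = 0!·2!·4!/7! = 1/105; Racah Σ t=0..0: t=0:+1/8 = 1/8; ⇒ 3j(1 2 3; 1 0 -1)² = 2/35, sgn +1
I_A²/I_B² = (1/35)/(2/35) = 1/2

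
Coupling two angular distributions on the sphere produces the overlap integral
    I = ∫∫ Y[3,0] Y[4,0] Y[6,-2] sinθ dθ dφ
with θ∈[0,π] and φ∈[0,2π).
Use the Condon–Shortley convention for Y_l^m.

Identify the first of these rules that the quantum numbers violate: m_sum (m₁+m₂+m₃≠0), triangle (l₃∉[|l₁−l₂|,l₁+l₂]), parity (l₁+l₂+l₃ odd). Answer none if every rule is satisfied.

Σmᵢ = -2  ✗
l₃∈[|l₁−l₂|,l₁+l₂]=[1,7], have l₃=6
Σlᵢ = 13 ⇒ odd

m_sum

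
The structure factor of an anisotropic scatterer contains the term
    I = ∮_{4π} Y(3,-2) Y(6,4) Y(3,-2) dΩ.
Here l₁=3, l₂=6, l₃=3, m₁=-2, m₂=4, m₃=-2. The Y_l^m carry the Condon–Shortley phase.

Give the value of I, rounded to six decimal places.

Rules hold: Σm=0, L=12 even, 3≤3≤9.
N = 7·13·7 = 637
Δ = 6!·0!·6!/13! = 1/12012
Racah Σ t=3..3: t=3:−1/1296 = -1/1296
⇒ 3j(3 6 3; 0 0 0)² = 100/3003, sgn +1
Racah Σ t=5..5: t=5:−1/14400 = -1/14400
⇒ 3j(3 6 3; -2 4 -2)² = 6/143, sgn +1
4πI² = N·(3j₀)²·(3jₘ)² = 1400/1573
I = +1·√(0.890019/4π) = 0.26613055

0.266131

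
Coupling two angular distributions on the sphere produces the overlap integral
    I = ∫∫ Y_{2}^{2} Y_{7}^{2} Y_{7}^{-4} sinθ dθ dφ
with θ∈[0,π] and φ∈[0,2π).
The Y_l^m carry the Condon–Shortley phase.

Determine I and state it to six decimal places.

-0.163963

Checks pass: Σm=0; 16 even; l₃=7∈[5,9].
(2·2+1)(2·7+1)(2·7+1) = 1125
Δ: 2! 2! 12! / 17! → 1/185640
sum: t=0:+1/2419200 t=1:−1/518400 t=2:+1/2419200 = -1/907200
3j²(2 7 7; 0 0 0) = Δ·Π!·Σ² = 56/3315  (sign +1)
sum: t=0:+1/8709120 = 1/8709120
3j²(2 7 7; 2 2 -4) = Δ·Π!·Σ² = 55/3094  (sign -1)
combine: 4πI² = 1125·56/3315·55/3094 = 16500/48841
take √, sign -1: I = -0.16396259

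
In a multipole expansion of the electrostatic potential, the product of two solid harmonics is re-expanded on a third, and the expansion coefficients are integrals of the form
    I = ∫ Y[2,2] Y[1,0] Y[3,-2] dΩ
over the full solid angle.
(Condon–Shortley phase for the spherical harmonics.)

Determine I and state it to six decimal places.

0.184674

m-sum 0 ✓  L=6 even ✓  1≤3≤3 ✓
Π(2lᵢ+1) = 5×3×7 = 105
triangle coeff Δ(2,1,3) = 1/105
Σ_t [0,0]: t=0:+1/4 = 1/4
(3j)²=3/35 [(2 1 3; 0 0 0)], sign=-1
Σ_t [0,0]: t=0:+1/24 = 1/24
(3j)²=1/21 [(2 1 3; 2 0 -2)], sign=-1
⇒ 4πI² = 3/7
I = (+1)√(3/7/(4π)) = 0.18467439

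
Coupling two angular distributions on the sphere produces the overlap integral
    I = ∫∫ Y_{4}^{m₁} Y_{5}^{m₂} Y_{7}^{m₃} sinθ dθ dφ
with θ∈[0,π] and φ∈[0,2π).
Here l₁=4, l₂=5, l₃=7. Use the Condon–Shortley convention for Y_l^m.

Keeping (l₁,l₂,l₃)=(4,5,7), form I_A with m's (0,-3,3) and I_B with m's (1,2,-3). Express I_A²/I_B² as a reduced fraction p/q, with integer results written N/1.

2645/11094

Same 4,5,7: normalisation and zero-m 3j drop out of the ratio.
A: Δ: 2! 6! 8! / 17! → 1/6126120; sum: t=0:+1/138240 t=1:−1/181440 t=2:+1/3870720 = 23/11612160; 3j²(4 5 7; 0 -3 3) = Δ·Π!·Σ² = 529/204204  (sign +1)
B: Δ: 2! 6! 8! / 17! → 1/6126120; sum: t=0:+1/362880 t=1:−1/69120 t=2:+1/172800 = -43/7257600; 3j²(4 5 7; 1 2 -3) = Δ·Π!·Σ² = 1849/170170  (sign -1)
I_A²/I_B² = (529/204204)/(1849/170170) = 2645/11094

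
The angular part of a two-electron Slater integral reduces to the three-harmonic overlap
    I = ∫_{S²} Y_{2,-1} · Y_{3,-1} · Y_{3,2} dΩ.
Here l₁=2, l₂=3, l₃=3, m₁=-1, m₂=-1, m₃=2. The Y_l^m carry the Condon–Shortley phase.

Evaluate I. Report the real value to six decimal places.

0.162868

Checks pass: Σm=0; 8 even; l₃=3∈[1,5].
(2·2+1)(2·3+1)(2·3+1) = 245
Δ: 2! 2! 4! / 9! → 1/3780
sum: t=0:+1/24 t=1:−1/4 t=2:+1/24 = -1/6
3j²(2 3 3; 0 0 0) = Δ·Π!·Σ² = 4/105  (sign +1)
sum: t=1:−1/12 t=2:+1/48 = -1/16
3j²(2 3 3; -1 -1 2) = Δ·Π!·Σ² = 1/28  (sign +1)
combine: 4πI² = 245·4/105·1/28 = 1/3
take √, sign +1: I = 0.16286750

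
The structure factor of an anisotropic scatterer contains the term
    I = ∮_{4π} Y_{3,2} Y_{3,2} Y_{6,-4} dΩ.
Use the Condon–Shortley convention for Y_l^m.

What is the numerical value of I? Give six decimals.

Checks pass: Σm=0; 12 even; l₃=6∈[0,6].
(2·3+1)(2·3+1)(2·6+1) = 637
Δ: 0! 6! 6! / 13! → 1/12012
sum: t=0:+1/1296 = 1/1296
3j²(3 3 6; 0 0 0) = Δ·Π!·Σ² = 100/3003  (sign +1)
sum: t=0:+1/14400 = 1/14400
3j²(3 3 6; 2 2 -4) = Δ·Π!·Σ² = 6/143  (sign +1)
combine: 4πI² = 637·100/3003·6/143 = 1400/1573
take √, sign +1: I = 0.26613055

0.266131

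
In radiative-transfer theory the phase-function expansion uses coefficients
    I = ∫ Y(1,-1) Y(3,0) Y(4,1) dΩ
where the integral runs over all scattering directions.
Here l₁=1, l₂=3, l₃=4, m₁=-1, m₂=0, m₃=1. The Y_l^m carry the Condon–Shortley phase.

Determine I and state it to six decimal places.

Rules hold: Σm=0, L=8 even, 2≤4≤4.
N = 3·7·9 = 189
Δ = 0!·2!·6!/9! = 1/252
Racah Σ t=0..0: t=0:+1/36 = 1/36
⇒ 3j(1 3 4; 0 0 0)² = 4/63, sgn +1
Racah Σ t=0..0: t=0:+1/72 = 1/72
⇒ 3j(1 3 4; -1 0 1)² = 5/126, sgn -1
4πI² = N·(3j₀)²·(3jₘ)² = 10/21
I = -1·√(0.47619/4π) = -0.19466390

-0.194664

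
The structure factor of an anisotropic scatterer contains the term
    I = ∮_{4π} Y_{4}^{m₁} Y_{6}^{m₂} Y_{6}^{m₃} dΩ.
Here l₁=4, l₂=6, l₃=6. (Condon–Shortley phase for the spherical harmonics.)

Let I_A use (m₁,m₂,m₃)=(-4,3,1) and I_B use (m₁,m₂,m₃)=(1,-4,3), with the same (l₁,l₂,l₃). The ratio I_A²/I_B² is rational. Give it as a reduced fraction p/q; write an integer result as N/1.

Same 4,6,6: normalisation and zero-m 3j drop out of the ratio.
A: Δ: 4! 4! 8! / 17! → 1/15315300; sum: t=4:+1/414720 = 1/414720; 3j²(4 6 6; -4 3 1) = Δ·Π!·Σ² = 49/2431  (sign -1)
B: Δ: 4! 4! 8! / 17! → 1/15315300; sum: t=0:+1/207360 t=1:−1/120960 t=2:+1/967680 = -1/414720; 3j²(4 6 6; 1 -4 3) = Δ·Π!·Σ² = 21/4862  (sign +1)
I_A²/I_B² = (49/2431)/(21/4862) = 14/3

14/3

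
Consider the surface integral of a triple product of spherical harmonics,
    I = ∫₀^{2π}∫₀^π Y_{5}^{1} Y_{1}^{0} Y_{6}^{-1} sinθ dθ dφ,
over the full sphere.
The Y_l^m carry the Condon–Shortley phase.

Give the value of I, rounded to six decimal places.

Checks pass: Σm=0; 12 even; l₃=6∈[4,6].
(2·5+1)(2·1+1)(2·6+1) = 429
Δ: 0! 10! 2! / 13! → 1/858
sum: t=0:+1/14400 = 1/14400
3j²(5 1 6; 0 0 0) = Δ·Π!·Σ² = 6/143  (sign +1)
sum: t=0:+1/17280 = 1/17280
3j²(5 1 6; 1 0 -1) = Δ·Π!·Σ² = 35/858  (sign -1)
combine: 4πI² = 429·6/143·35/858 = 105/143
take √, sign -1: I = -0.24172507

-0.241725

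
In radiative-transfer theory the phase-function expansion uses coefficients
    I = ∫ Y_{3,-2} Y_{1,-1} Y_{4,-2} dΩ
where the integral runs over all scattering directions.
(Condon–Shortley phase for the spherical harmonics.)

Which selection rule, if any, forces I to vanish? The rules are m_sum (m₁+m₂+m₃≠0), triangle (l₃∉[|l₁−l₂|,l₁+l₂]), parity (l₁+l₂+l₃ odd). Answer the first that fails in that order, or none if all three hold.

azimuthal sum: -2 − 1 − 2 = -5  ✗
2 ≤ 4 ≤ 4 (triangle on l)
L = 3 + 1 + 4 = 8 (even)

m_sum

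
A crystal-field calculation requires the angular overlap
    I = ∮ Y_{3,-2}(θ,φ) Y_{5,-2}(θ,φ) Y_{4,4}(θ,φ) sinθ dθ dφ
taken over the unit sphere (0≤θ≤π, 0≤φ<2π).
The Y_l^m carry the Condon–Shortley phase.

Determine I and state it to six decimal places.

-0.109480

Checks pass: Σm=0; 12 even; l₃=4∈[2,8].
(2·3+1)(2·5+1)(2·4+1) = 693
Δ: 4! 2! 6! / 13! → 1/180180
sum: t=1:−1/576 t=2:+1/144 t=3:−1/576 = 1/288
3j²(3 5 4; 0 0 0) = Δ·Π!·Σ² = 20/1001  (sign +1)
sum: t=3:−1/8640 = -1/8640
3j²(3 5 4; -2 -2 4) = Δ·Π!·Σ² = 14/1287  (sign -1)
combine: 4πI² = 693·20/1001·14/1287 = 280/1859
take √, sign -1: I = -0.10947990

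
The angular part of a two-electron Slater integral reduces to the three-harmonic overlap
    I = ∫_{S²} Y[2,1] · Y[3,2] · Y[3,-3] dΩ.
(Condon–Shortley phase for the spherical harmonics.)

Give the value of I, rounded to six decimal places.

Checks pass: Σm=0; 8 even; l₃=3∈[1,5].
(2·2+1)(2·3+1)(2·3+1) = 245
Δ: 2! 2! 4! / 9! → 1/3780
sum: t=0:+1/24 t=1:−1/4 t=2:+1/24 = -1/6
3j²(2 3 3; 0 0 0) = Δ·Π!·Σ² = 4/105  (sign +1)
sum: t=1:−1/48 = -1/48
3j²(2 3 3; 1 2 -3) = Δ·Π!·Σ² = 5/84  (sign -1)
combine: 4πI² = 245·4/105·5/84 = 5/9
take √, sign -1: I = -0.21026104

-0.210261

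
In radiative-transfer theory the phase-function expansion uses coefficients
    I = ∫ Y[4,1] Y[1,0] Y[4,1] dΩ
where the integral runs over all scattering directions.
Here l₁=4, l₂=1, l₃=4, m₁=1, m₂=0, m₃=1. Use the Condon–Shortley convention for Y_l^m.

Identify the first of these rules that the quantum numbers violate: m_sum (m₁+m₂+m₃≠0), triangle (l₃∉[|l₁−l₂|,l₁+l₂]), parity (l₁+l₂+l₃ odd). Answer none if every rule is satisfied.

m_sum

m₁+m₂+m₃ = 1 + 0 + 1 = 2  ✗
triangle: |4−1|=3 ≤ l₃=4 ≤ 4+1=5
parity: l₁+l₂+l₃ = 9 is odd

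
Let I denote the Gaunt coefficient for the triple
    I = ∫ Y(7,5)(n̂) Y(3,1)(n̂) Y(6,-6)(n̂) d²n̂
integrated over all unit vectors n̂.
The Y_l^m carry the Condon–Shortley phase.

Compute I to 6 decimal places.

0.138620

Checks pass: Σm=0; 16 even; l₃=6∈[4,10].
(2·7+1)(2·3+1)(2·6+1) = 1365
Δ: 4! 10! 2! / 17! → 1/2042040
sum: t=1:−1/207360 t=2:+1/57600 t=3:−1/207360 = 1/129600
3j²(7 3 6; 0 0 0) = Δ·Π!·Σ² = 168/12155  (sign +1)
sum: t=2:+1/29030400 = 1/29030400
3j²(7 3 6; 5 1 -6) = Δ·Π!·Σ² = 99/7735  (sign +1)
combine: 4πI² = 1365·168/12155·99/7735 = 4536/18785
take √, sign +1: I = 0.13862003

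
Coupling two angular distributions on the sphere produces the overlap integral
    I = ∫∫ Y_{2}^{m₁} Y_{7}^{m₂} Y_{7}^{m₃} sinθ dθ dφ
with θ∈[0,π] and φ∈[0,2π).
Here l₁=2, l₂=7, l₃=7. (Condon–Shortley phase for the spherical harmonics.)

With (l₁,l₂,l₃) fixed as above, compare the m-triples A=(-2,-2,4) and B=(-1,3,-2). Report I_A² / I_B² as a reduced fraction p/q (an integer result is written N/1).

Shared (l₁,l₂,l₃)=(2,7,7): N and (l;000)² cancel in I_A²/I_B².
A: Δ = 2!·2!·12!/17! = 1/185640; Racah Σ t=2..2: t=2:+1/8709120 = 1/8709120; ⇒ 3j(2 7 7; -2 -2 4)² = 55/3094, sgn -1
B: Δ = 2!·2!·12!/17! = 1/185640; Racah Σ t=1..2: t=1:−1/4354560 t=2:+1/1935360 = 1/3483648; ⇒ 3j(2 7 7; -1 3 -2)² = 125/12376, sgn -1
I_A²/I_B² = (55/3094)/(125/12376) = 44/25

44/25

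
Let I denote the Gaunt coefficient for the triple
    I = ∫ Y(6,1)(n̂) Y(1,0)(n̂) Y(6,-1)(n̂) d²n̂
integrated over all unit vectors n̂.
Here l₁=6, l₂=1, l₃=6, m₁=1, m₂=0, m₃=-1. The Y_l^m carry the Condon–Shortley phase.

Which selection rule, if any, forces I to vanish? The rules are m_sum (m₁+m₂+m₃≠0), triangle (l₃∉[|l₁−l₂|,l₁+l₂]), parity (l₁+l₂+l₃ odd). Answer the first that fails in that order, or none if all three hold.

m₁+m₂+m₃ = 1 + 0 − 1 = 0  ✓
triangle: |6−1|=5 ≤ l₃=6 ≤ 6+1=7  ✓
parity: l₁+l₂+l₃ = 13 is odd  ✗

parity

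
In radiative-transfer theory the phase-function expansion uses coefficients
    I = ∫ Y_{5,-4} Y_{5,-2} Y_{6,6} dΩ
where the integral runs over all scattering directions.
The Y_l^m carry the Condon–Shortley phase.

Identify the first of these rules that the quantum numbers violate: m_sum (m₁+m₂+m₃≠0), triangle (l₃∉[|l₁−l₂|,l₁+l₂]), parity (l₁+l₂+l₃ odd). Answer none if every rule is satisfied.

azimuthal sum: -4 − 2 + 6 = 0  ✓
0 ≤ 6 ≤ 10 (triangle on l)  ✓
L = 5 + 5 + 6 = 16 (even)  ✓

none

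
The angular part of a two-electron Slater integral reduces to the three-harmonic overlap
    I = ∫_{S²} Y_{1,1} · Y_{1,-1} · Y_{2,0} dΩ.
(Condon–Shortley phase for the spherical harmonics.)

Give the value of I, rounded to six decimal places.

0.126157

Rules hold: Σm=0, L=4 even, 0≤2≤2.
N = 3·3·5 = 45
Δ = 0!·2!·2!/5! = 1/30
Racah Σ t=0..0: t=0:+1/1 = 1/1
⇒ 3j(1 1 2; 0 0 0)² = 2/15, sgn +1
Racah Σ t=0..0: t=0:+1/4 = 1/4
⇒ 3j(1 1 2; 1 -1 0)² = 1/30, sgn +1
4πI² = N·(3j₀)²·(3jₘ)² = 1/5
I = +1·√(0.2/4π) = 0.12615663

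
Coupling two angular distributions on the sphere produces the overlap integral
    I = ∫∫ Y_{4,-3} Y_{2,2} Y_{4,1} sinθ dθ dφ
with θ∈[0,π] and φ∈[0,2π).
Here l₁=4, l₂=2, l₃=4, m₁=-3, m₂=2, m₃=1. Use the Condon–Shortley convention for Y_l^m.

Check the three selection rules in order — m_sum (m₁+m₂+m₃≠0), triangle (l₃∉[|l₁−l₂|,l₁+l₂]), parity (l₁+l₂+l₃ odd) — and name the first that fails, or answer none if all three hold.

none

Σmᵢ = 0  ✓
l₃∈[|l₁−l₂|,l₁+l₂]=[2,6], have l₃=4  ✓
Σlᵢ = 10 ⇒ even  ✓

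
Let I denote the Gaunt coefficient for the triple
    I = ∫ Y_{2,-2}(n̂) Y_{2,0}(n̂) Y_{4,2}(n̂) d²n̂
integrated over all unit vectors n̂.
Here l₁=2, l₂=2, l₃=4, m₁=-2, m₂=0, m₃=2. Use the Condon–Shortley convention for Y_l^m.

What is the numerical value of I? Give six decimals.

0.156078

Rules hold: Σm=0, L=8 even, 0≤4≤4.
N = 5·5·9 = 225
Δ = 0!·4!·4!/9! = 1/630
Racah Σ t=0..0: t=0:+1/16 = 1/16
⇒ 3j(2 2 4; 0 0 0)² = 2/35, sgn +1
Racah Σ t=0..0: t=0:+1/96 = 1/96
⇒ 3j(2 2 4; -2 0 2)² = 1/42, sgn +1
4πI² = N·(3j₀)²·(3jₘ)² = 15/49
I = +1·√(0.306122/4π) = 0.15607835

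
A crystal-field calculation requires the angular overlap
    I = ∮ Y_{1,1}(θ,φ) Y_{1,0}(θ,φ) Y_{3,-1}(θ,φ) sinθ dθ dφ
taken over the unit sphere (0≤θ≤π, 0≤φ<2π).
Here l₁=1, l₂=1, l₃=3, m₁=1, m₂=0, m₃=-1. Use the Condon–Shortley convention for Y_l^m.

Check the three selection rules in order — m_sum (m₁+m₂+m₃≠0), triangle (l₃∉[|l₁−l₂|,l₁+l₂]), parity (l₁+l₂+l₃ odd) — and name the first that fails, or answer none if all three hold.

triangle

Σmᵢ = 0  ✓
l₃∈[|l₁−l₂|,l₁+l₂]=[0,2], have l₃=3  ✗
Σlᵢ = 5 ⇒ odd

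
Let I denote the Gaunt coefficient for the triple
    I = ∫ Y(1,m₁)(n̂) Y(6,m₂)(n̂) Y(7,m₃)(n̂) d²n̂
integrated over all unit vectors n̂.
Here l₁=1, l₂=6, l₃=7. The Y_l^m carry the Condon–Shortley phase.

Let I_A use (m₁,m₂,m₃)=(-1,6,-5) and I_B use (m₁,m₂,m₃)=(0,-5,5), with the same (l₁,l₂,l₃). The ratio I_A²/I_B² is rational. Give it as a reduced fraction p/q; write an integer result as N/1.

Same 1,6,7: normalisation and zero-m 3j drop out of the ratio.
A: Δ: 0! 2! 12! / 15! → 1/1365; sum: t=0:+1/958003200 = 1/958003200; 3j²(1 6 7; -1 6 -5) = Δ·Π!·Σ² = 1/1365  (sign +1)
B: Δ: 0! 2! 12! / 15! → 1/1365; sum: t=0:+1/39916800 = 1/39916800; 3j²(1 6 7; 0 -5 5) = Δ·Π!·Σ² = 8/455  (sign +1)
I_A²/I_B² = (1/1365)/(8/455) = 1/24

1/24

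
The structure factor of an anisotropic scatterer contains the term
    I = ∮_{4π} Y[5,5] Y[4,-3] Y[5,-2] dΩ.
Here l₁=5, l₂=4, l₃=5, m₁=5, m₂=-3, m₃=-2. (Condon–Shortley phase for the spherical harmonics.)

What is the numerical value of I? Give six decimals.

Checks pass: Σm=0; 14 even; l₃=5∈[1,9].
(2·5+1)(2·4+1)(2·5+1) = 1089
Δ: 4! 6! 4! / 15! → 1/3153150
sum: t=0:+1/69120 t=1:−1/1728 t=2:+1/576 t=3:−1/1728 t=4:+1/69120 = 7/11520
3j²(5 4 5; 0 0 0) = Δ·Π!·Σ² = 2/143  (sign -1)
sum: t=0:+1/103680 = 1/103680
3j²(5 4 5; 5 -3 -2) = Δ·Π!·Σ² = 7/429  (sign -1)
combine: 4πI² = 1089·2/143·7/429 = 42/169
take √, sign +1: I = 0.14062948

0.140629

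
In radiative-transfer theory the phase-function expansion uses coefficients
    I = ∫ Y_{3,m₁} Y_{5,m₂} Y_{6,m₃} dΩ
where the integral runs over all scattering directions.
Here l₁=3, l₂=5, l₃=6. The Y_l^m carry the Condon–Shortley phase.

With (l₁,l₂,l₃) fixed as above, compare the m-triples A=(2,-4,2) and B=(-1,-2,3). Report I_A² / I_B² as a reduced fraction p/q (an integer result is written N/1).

5/6

Shared (l₁,l₂,l₃)=(3,5,6): N and (l;000)² cancel in I_A²/I_B².
A: Δ = 2!·4!·8!/15! = 1/675675; Racah Σ t=0..1: t=0:+1/60480 t=1:−1/967680 = 1/64512; ⇒ 3j(3 5 6; 2 -4 2)² = 15/1001, sgn +1
B: Δ = 2!·4!·8!/15! = 1/675675; Racah Σ t=0..2: t=0:+1/34560 t=1:−1/8640 t=2:+1/40320 = -1/16128; ⇒ 3j(3 5 6; -1 -2 3)² = 18/1001, sgn +1
I_A²/I_B² = (15/1001)/(18/1001) = 5/6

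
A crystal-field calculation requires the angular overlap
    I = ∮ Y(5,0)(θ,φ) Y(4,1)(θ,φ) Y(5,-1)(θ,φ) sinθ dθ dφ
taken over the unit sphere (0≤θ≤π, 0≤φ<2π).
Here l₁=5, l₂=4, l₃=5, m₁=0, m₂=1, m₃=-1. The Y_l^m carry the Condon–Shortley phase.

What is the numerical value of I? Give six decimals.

m-sum 0 ✓  L=14 even ✓  1≤5≤9 ✓
Π(2lᵢ+1) = 11×9×11 = 1089
triangle coeff Δ(5,4,5) = 1/3153150
Σ_t [0,4]: t=0:+1/69120 t=1:−1/1728 t=2:+1/576 t=3:−1/1728 t=4:+1/69120 = 7/11520
(3j)²=2/143 [(5 4 5; 0 0 0)], sign=-1
Σ_t [1,4]: t=1:−1/6912 t=2:+1/864 t=3:−1/1152 t=4:+1/17280 = 7/34560
(3j)²=1/429 [(5 4 5; 0 1 -1)], sign=+1
⇒ 4πI² = 6/169
I = (-1)√(6/169/(4π)) = -0.05315295

-0.053153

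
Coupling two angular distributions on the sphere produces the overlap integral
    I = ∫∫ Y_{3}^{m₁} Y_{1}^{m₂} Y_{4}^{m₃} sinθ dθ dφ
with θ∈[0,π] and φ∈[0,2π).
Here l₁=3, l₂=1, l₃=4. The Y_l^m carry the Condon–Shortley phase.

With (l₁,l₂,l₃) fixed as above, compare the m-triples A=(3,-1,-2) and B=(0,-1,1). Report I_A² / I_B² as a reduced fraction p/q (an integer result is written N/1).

1/10

Shared (l₁,l₂,l₃)=(3,1,4): N and (l;000)² cancel in I_A²/I_B².
A: Δ = 0!·6!·2!/9! = 1/252; Racah Σ t=0..0: t=0:+1/1440 = 1/1440; ⇒ 3j(3 1 4; 3 -1 -2)² = 1/252, sgn +1
B: Δ = 0!·6!·2!/9! = 1/252; Racah Σ t=0..0: t=0:+1/72 = 1/72; ⇒ 3j(3 1 4; 0 -1 1)² = 5/126, sgn -1
I_A²/I_B² = (1/252)/(5/126) = 1/10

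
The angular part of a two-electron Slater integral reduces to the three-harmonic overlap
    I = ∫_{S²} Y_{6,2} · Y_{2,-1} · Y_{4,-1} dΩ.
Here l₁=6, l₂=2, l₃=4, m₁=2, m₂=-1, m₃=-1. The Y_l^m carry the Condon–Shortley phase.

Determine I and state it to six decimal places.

m-sum 0 ✓  L=12 even ✓  4≤4≤8 ✓
Π(2lᵢ+1) = 13×5×9 = 585
triangle coeff Δ(6,2,4) = 1/6435
Σ_t [2,2]: t=2:+1/2304 = 1/2304
(3j)²=5/143 [(6 2 4; 0 0 0)], sign=+1
Σ_t [1,1]: t=1:−1/4320 = -1/4320
(3j)²=224/6435 [(6 2 4; 2 -1 -1)], sign=+1
⇒ 4πI² = 1120/1573
I = (+1)√(1120/1573/(4π)) = 0.23803440

0.238034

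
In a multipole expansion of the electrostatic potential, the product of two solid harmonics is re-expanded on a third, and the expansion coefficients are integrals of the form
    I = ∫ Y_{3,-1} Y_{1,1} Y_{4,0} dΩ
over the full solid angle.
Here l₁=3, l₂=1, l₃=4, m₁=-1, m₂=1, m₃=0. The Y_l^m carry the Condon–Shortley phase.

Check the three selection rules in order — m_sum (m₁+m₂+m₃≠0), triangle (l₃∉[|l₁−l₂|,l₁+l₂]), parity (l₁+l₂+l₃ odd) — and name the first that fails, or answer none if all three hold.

none

azimuthal sum: -1 + 1 + 0 = 0  ✓
2 ≤ 4 ≤ 4 (triangle on l)  ✓
L = 3 + 1 + 4 = 8 (even)  ✓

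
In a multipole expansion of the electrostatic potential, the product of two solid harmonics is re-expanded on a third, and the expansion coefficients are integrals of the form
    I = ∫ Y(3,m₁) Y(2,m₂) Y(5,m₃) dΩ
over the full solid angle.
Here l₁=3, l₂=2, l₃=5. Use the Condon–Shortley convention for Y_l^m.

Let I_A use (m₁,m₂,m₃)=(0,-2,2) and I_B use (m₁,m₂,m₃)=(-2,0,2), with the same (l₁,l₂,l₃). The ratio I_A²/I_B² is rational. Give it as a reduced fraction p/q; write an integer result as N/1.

5/9

Same 3,2,5: normalisation and zero-m 3j drop out of the ratio.
A: Δ: 0! 6! 4! / 11! → 1/2310; sum: t=0:+1/864 = 1/864; 3j²(3 2 5; 0 -2 2) = Δ·Π!·Σ² = 1/66  (sign -1)
B: Δ: 0! 6! 4! / 11! → 1/2310; sum: t=0:+1/480 = 1/480; 3j²(3 2 5; -2 0 2) = Δ·Π!·Σ² = 3/110  (sign -1)
I_A²/I_B² = (1/66)/(3/110) = 5/9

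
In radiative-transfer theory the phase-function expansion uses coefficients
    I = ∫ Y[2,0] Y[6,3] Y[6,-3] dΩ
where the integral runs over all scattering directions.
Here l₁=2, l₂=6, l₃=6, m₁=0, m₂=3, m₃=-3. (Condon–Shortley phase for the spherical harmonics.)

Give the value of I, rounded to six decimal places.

Rules hold: Σm=0, L=14 even, 4≤6≤8.
N = 5·13·13 = 845
Δ = 2!·2!·10!/15! = 1/90090
Racah Σ t=0..2: t=0:+1/69120 t=1:−1/14400 t=2:+1/69120 = -7/172800
⇒ 3j(2 6 6; 0 0 0)² = 14/715, sgn -1
Racah Σ t=0..2: t=0:+1/1451520 t=1:−1/80640 t=2:+1/120960 = -1/290304
⇒ 3j(2 6 6; 0 3 -3)² = 5/2002, sgn +1
4πI² = N·(3j₀)²·(3jₘ)² = 5/121
I = -1·√(0.0413223/4π) = -0.05734392

-0.057344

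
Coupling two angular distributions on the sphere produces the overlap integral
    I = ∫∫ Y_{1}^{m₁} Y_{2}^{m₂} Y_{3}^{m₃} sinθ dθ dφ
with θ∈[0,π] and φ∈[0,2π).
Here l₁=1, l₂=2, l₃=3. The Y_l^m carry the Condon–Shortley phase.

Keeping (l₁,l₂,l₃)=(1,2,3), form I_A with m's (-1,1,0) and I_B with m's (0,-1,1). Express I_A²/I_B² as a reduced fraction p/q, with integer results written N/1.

Shared (l₁,l₂,l₃)=(1,2,3): N and (l;000)² cancel in I_A²/I_B².
A: Δ = 0!·2!·4!/7! = 1/105; Racah Σ t=0..0: t=0:+1/12 = 1/12; ⇒ 3j(1 2 3; -1 1 0)² = 1/35, sgn -1
B: Δ = 0!·2!·4!/7! = 1/105; Racah Σ t=0..0: t=0:+1/6 = 1/6; ⇒ 3j(1 2 3; 0 -1 1)² = 8/105, sgn +1
I_A²/I_B² = (1/35)/(8/105) = 3/8

3/8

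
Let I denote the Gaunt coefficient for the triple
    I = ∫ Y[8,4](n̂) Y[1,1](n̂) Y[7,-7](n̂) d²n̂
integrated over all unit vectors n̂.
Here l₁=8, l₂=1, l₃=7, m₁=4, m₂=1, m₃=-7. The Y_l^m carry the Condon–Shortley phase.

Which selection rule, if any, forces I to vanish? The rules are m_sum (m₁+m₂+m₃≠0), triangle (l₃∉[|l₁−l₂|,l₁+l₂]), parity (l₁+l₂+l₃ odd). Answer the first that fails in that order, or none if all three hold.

azimuthal sum: 4 + 1 − 7 = -2  ✗
7 ≤ 7 ≤ 9 (triangle on l)
L = 8 + 1 + 7 = 16 (even)

m_sum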